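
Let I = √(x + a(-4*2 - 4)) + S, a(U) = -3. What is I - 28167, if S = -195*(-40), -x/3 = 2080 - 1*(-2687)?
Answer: -20367 + 4*I*√894 ≈ -20367.0 + 119.6*I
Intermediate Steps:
x = -14301 (x = -3*(2080 - 1*(-2687)) = -3*(2080 + 2687) = -3*4767 = -14301)
S = 7800
I = 7800 + 4*I*√894 (I = √(-14301 - 3) + 7800 = √(-14304) + 7800 = 4*I*√894 + 7800 = 7800 + 4*I*√894 ≈ 7800.0 + 119.6*I)
I - 28167 = (7800 + 4*I*√894) - 28167 = -20367 + 4*I*√894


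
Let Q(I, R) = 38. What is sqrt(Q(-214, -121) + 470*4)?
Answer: sqrt(1918) ≈ 43.795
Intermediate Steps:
sqrt(Q(-214, -121) + 470*4) = sqrt(38 + 470*4) = sqrt(38 + 1880) = sqrt(1918)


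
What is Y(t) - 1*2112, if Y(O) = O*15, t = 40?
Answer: -1512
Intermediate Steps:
Y(O) = 15*O
Y(t) - 1*2112 = 15*40 - 1*2112 = 600 - 2112 = -1512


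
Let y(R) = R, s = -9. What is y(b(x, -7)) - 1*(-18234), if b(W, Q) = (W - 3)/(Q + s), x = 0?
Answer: 291747/16 ≈ 18234.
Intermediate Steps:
b(W, Q) = (-3 + W)/(-9 + Q) (b(W, Q) = (W - 3)/(Q - 9) = (-3 + W)/(-9 + Q))
y(b(x, -7)) - 1*(-18234) = (-3 + 0)/(-9 - 7) - 1*(-18234) = -3/(-16) + 18234 = -1/16*(-3) + 18234 = 3/16 + 18234 = 291747/16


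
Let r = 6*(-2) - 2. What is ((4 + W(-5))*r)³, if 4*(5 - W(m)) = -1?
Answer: -17373979/8 ≈ -2.1717e+6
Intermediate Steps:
W(m) = 21/4 (W(m) = 5 - ¼*(-1) = 5 + ¼ = 21/4)
r = -14 (r = -12 - 2 = -14)
((4 + W(-5))*r)³ = ((4 + 21/4)*(-14))³ = ((37/4)*(-14))³ = (-259/2)³ = -17373979/8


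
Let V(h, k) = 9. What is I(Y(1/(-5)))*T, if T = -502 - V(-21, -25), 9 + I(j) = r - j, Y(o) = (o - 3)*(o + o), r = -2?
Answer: 156877/25 ≈ 6275.1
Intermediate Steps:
Y(o) = 2*o*(-3 + o) (Y(o) = (-3 + o)*(2*o) = 2*o*(-3 + o))
I(j) = -11 - j (I(j) = -9 + (-2 - j) = -11 - j)
T = -511 (T = -502 - 1*9 = -502 - 9 = -511)
I(Y(1/(-5)))*T = (-11 - 2*(-3 + 1/(-5))/(-5))*(-511) = (-11 - 2*(-1)*(-3 - ⅕)/5)*(-511) = (-11 - 2*(-1)*(-16)/(5*5))*(-511) = (-11 - 1*32/25)*(-511) = (-11 - 32/25)*(-511) = -307/25*(-511) = 156877/25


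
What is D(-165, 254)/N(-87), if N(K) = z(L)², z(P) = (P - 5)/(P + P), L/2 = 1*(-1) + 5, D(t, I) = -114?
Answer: -9728/3 ≈ -3242.7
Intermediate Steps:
L = 8 (L = 2*(1*(-1) + 5) = 2*(-1 + 5) = 2*4 = 8)
z(P) = (-5 + P)/(2*P) (z(P) = (-5 + P)/((2*P)) = (-5 + P)*(1/(2*P)) = (-5 + P)/(2*P))
N(K) = 9/256 (N(K) = ((½)*(-5 + 8)/8)² = ((½)*(⅛)*3)² = (3/16)² = 9/256)
D(-165, 254)/N(-87) = -114/9/256 = -114*256/9 = -9728/3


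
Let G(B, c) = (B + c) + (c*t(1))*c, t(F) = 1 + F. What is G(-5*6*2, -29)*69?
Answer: 109917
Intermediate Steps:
G(B, c) = B + c + 2*c**2 (G(B, c) = (B + c) + (c*(1 + 1))*c = (B + c) + (c*2)*c = (B + c) + (2*c)*c = (B + c) + 2*c**2 = B + c + 2*c**2)
G(-5*6*2, -29)*69 = (-5*6*2 - 29 + 2*(-29)**2)*69 = (-30*2 - 29 + 2*841)*69 = (-60 - 29 + 1682)*69 = 1593*69 = 109917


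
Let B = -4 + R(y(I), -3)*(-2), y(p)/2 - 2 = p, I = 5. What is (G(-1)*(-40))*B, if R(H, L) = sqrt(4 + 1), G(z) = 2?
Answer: 320 + 160*sqrt(5) ≈ 677.77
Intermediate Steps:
y(p) = 4 + 2*p
R(H, L) = sqrt(5)
B = -4 - 2*sqrt(5) (B = -4 + sqrt(5)*(-2) = -4 - 2*sqrt(5) ≈ -8.4721)
(G(-1)*(-40))*B = (2*(-40))*(-4 - 2*sqrt(5)) = -80*(-4 - 2*sqrt(5)) = 320 + 160*sqrt(5)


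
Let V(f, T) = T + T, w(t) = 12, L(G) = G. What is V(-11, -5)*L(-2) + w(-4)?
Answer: 32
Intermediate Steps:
V(f, T) = 2*T
V(-11, -5)*L(-2) + w(-4) = (2*(-5))*(-2) + 12 = -10*(-2) + 12 = 20 + 12 = 32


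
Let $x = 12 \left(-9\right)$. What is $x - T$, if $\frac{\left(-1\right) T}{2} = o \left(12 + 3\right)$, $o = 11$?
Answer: $222$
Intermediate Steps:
$T = -330$ ($T = - 2 \cdot 11 \left(12 + 3\right) = - 2 \cdot 11 \cdot 15 = \left(-2\right) 165 = -330$)
$x = -108$
$x - T = -108 - -330 = -108 + 330 = 222$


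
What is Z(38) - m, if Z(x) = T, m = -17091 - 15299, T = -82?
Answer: 32308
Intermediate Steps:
m = -32390
Z(x) = -82
Z(38) - m = -82 - 1*(-32390) = -82 + 32390 = 32308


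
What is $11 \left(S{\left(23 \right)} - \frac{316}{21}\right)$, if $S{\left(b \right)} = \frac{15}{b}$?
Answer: $- \frac{76483}{483} \approx -158.35$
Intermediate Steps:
$11 \left(S{\left(23 \right)} - \frac{316}{21}\right) = 11 \left(\frac{15}{23} - \frac{316}{21}\right) = 11 \left(- \frac{6953}{483}\right) = - \frac{76483}{483}$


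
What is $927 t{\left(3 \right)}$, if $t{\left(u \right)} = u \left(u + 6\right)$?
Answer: $25029$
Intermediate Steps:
$t{\left(u \right)} = u \left(6 + u\right)$
$927 t{\left(3 \right)} = 927 \cdot 3 \left(6 + 3\right) = 927 \cdot 3 \cdot 9 = 927 \cdot 27 = 25029$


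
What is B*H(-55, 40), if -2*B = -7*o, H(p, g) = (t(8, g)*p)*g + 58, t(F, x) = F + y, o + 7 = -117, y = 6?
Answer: 13342028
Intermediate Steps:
o = -124 (o = -7 - 117 = -124)
t(F, x) = 6 + F (t(F, x) = F + 6 = 6 + F)
H(p, g) = 58 + 14*g*p (H(p, g) = ((6 + 8)*p)*g + 58 = (14*p)*g + 58 = 14*g*p + 58 = 58 + 14*g*p)
B = -434 (B = -(-7)*(-124)/2 = -1/2*868 = -434)
B*H(-55, 40) = -434*(58 + 14*40*(-55)) = -434*(58 - 30800) = -434*(-30742) = 13342028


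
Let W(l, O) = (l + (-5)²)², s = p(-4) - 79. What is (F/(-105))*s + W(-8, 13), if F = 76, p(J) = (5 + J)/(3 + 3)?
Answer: 109009/315 ≈ 346.06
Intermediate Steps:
p(J) = ⅚ + J/6 (p(J) = (5 + J)/6 = (5 + J)*(⅙) = ⅚ + J/6)
s = -473/6 (s = (⅚ + (⅙)*(-4)) - 79 = (⅚ - ⅔) - 79 = ⅙ - 79 = -473/6 ≈ -78.833)
W(l, O) = (25 + l)² (W(l, O) = (l + 25)² = (25 + l)²)
(F/(-105))*s + W(-8, 13) = (76/(-105))*(-473/6) + (25 - 8)² = (76*(-1/105))*(-473/6) + 17² = -76/105*(-473/6) + 289 = 17974/315 + 289 = 109009/315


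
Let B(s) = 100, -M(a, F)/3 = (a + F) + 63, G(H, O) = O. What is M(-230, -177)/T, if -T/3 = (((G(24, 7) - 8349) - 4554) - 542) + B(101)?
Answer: 172/6669 ≈ 0.025791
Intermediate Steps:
M(a, F) = -189 - 3*F - 3*a (M(a, F) = -3*((a + F) + 63) = -3*((F + a) + 63) = -3*(63 + F + a) = -189 - 3*F - 3*a)
T = 40014 (T = -3*((((7 - 8349) - 4554) - 542) + 100) = -3*(((-8342 - 4554) - 542) + 100) = -3*((-12896 - 542) + 100) = -3*(-13438 + 100) = -3*(-13338) = 40014)
M(-230, -177)/T = (-189 - 3*(-177) - 3*(-230))/40014 = (-189 + 531 + 690)*(1/40014) = 1032*(1/40014) = 172/6669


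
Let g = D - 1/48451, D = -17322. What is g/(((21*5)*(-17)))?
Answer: 49368719/5087355 ≈ 9.7042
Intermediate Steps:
g = -839268223/48451 (g = -17322 - 1/48451 = -839268223/48451 ≈ -17322.)
g/(((21*5)*(-17))) = -839268223/(48451*((21*5)*(-17))) = -839268223/(48451*(105*(-17))) = -839268223/48451/(-1785) = -839268223/48451*(-1/1785) = 49368719/5087355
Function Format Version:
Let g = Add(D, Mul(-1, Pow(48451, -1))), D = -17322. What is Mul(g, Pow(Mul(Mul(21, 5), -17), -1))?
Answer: Rational(49368719, 5087355) ≈ 9.7042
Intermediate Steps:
g = Rational(-839268223, 48451) (g = Add(-17322, Mul(-1, Pow(48451, -1))) = Add(-17322, Mul(-1, Rational(1, 48451))) = Add(-17322, Rational(-1, 48451)) = Rational(-839268223, 48451) ≈ -17322.)
Mul(g, Pow(Mul(Mul(21, 5), -17), -1)) = Mul(Rational(-839268223, 48451), Pow(Mul(Mul(21, 5), -17), -1)) = Mul(Rational(-839268223, 48451), Pow(Mul(105, -17), -1)) = Mul(Rational(-839268223, 48451), Pow(-1785, -1)) = Mul(Rational(-839268223, 48451), Rational(-1, 1785)) = Rational(49368719, 5087355)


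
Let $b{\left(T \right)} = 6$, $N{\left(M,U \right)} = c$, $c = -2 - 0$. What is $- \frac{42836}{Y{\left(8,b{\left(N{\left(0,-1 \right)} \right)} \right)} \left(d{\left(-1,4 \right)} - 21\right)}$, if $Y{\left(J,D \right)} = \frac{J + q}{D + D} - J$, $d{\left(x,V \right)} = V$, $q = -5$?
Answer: $- \frac{171344}{527} \approx -325.13$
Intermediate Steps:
$c = -2$ ($c = -2 + 0 = -2$)
$N{\left(M,U \right)} = -2$
$Y{\left(J,D \right)} = - J + \frac{-5 + J}{2 D}$ ($Y{\left(J,D \right)} = \frac{J - 5}{D + D} - J = \frac{-5 + J}{2 D} - J = - J + \frac{-5 + J}{2 D}$)
$- \frac{42836}{Y{\left(8,b{\left(N{\left(0,-1 \right)} \right)} \right)} \left(d{\left(-1,4 \right)} - 21\right)} = - \frac{42836}{\frac{-5 + 8 - 12 \cdot 8}{2 \cdot 6} \left(4 - 21\right)} = - \frac{42836}{\frac{1}{2} \cdot \frac{1}{6} \left(-5 + 8 - 96\right) \left(-17\right)} = - \frac{42836}{\frac{1}{2} \cdot \frac{1}{6} \left(-93\right) \left(-17\right)} = - \frac{42836}{\left(- \frac{31}{4}\right) \left(-17\right)} = - \frac{42836}{\frac{527}{4}} = \left(-42836\right) \frac{4}{527} = - \frac{171344}{527}$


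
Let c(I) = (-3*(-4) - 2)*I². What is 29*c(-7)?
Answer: 14210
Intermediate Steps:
c(I) = 10*I² (c(I) = (12 - 2)*I² = 10*I²)
29*c(-7) = 29*(10*(-7)²) = 29*(10*49) = 29*490 = 14210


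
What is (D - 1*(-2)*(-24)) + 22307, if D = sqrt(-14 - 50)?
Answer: 22259 + 8*I ≈ 22259.0 + 8.0*I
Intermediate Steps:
D = 8*I (D = sqrt(-64) = 8*I ≈ 8.0*I)
(D - 1*(-2)*(-24)) + 22307 = (8*I - 1*(-2)*(-24)) + 22307 = (8*I + 2*(-24)) + 22307 = (8*I - 48) + 22307 = (-48 + 8*I) + 22307 = 22259 + 8*I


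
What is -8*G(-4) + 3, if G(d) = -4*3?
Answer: 99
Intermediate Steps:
G(d) = -12
-8*G(-4) + 3 = -8*(-12) + 3 = 96 + 3 = 99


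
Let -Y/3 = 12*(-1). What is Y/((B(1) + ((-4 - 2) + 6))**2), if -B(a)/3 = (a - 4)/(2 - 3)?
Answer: 4/9 ≈ 0.44444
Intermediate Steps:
B(a) = -12 + 3*a (B(a) = -3*(a - 4)/(2 - 3) = -3*(-4 + a)/(-1) = -3*(-4 + a)*(-1) = -3*(4 - a) = -12 + 3*a)
Y = 36 (Y = -36*(-1) = -3*(-12) = 36)
Y/((B(1) + ((-4 - 2) + 6))**2) = 36/(((-12 + 3*1) + ((-4 - 2) + 6))**2) = 36/(((-12 + 3) + (-6 + 6))**2) = 36/((-9 + 0)**2) = 36/((-9)**2) = 36/81 = 36*(1/81) = 4/9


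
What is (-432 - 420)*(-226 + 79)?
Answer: 125244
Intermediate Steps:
(-432 - 420)*(-226 + 79) = -852*(-147) = 125244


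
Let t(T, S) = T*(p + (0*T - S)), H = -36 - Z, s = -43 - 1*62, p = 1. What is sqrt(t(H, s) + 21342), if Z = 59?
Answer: 2*sqrt(2818) ≈ 106.17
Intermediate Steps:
s = -105 (s = -43 - 62 = -105)
H = -95 (H = -36 - 1*59 = -36 - 59 = -95)
t(T, S) = T*(1 - S) (t(T, S) = T*(1 + (0*T - S)) = T*(1 + (0 - S)) = T*(1 - S))
sqrt(t(H, s) + 21342) = sqrt(-95*(1 - 1*(-105)) + 21342) = sqrt(-95*(1 + 105) + 21342) = sqrt(-95*106 + 21342) = sqrt(-10070 + 21342) = sqrt(11272) = 2*sqrt(2818)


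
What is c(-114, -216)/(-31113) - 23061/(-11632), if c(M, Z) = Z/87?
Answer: 2312027489/1166142896 ≈ 1.9826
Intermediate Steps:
c(M, Z) = Z/87 (c(M, Z) = Z*(1/87) = Z/87)
c(-114, -216)/(-31113) - 23061/(-11632) = ((1/87)*(-216))/(-31113) - 23061/(-11632) = -72/29*(-1/31113) - 23061*(-1/11632) = 8/100253 + 23061/11632 = 2312027489/1166142896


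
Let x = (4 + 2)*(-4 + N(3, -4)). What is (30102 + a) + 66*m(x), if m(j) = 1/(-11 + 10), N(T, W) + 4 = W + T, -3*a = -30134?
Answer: 120242/3 ≈ 40081.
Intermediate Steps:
a = 30134/3 (a = -1/3*(-30134) = 30134/3 ≈ 10045.)
N(T, W) = -4 + T + W (N(T, W) = -4 + (W + T) = -4 + (T + W) = -4 + T + W)
x = -54 (x = (4 + 2)*(-4 + (-4 + 3 - 4)) = 6*(-4 - 5) = 6*(-9) = -54)
m(j) = -1 (m(j) = 1/(-1) = -1)
(30102 + a) + 66*m(x) = (30102 + 30134/3) + 66*(-1) = 120440/3 - 66 = 120242/3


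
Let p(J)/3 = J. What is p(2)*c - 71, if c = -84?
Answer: -575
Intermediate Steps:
p(J) = 3*J
p(2)*c - 71 = (3*2)*(-84) - 71 = 6*(-84) - 71 = -504 - 71 = -575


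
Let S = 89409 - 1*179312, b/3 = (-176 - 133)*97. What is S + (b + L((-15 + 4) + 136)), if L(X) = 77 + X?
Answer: -179620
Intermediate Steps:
b = -89919 (b = 3*((-176 - 133)*97) = 3*(-309*97) = 3*(-29973) = -89919)
S = -89903 (S = 89409 - 179312 = -89903)
S + (b + L((-15 + 4) + 136)) = -89903 + (-89919 + (77 + ((-15 + 4) + 136))) = -89903 + (-89919 + (77 + (-11 + 136))) = -89903 + (-89919 + (77 + 125)) = -89903 + (-89919 + 202) = -89903 - 89717 = -179620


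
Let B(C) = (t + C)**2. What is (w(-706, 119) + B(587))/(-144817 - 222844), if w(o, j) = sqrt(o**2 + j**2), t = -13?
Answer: -47068/52523 - sqrt(512597)/367661 ≈ -0.89809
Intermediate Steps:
B(C) = (-13 + C)**2
w(o, j) = sqrt(j**2 + o**2)
(w(-706, 119) + B(587))/(-144817 - 222844) = (sqrt(119**2 + (-706)**2) + (-13 + 587)**2)/(-144817 - 222844) = (sqrt(14161 + 498436) + 574**2)/(-367661) = (sqrt(512597) + 329476)*(-1/367661) = (329476 + sqrt(512597))*(-1/367661) = -47068/52523 - sqrt(512597)/367661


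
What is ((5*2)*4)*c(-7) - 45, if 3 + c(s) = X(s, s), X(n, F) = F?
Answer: -445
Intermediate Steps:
c(s) = -3 + s
((5*2)*4)*c(-7) - 45 = ((5*2)*4)*(-3 - 7) - 45 = (10*4)*(-10) - 45 = 40*(-10) - 45 = -400 - 45 = -445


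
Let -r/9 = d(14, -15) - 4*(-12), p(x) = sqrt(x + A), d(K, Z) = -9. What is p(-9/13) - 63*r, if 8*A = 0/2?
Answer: 22113 + 3*I*sqrt(13)/13 ≈ 22113.0 + 0.83205*I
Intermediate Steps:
A = 0 (A = (0/2)/8 = (0*(1/2))/8 = (1/8)*0 = 0)
p(x) = sqrt(x) (p(x) = sqrt(x + 0) = sqrt(x))
r = -351 (r = -9*(-9 - 4*(-12)) = -9*(-9 + 48) = -9*39 = -351)
p(-9/13) - 63*r = sqrt(-9/13) - 63*(-351) = sqrt(-9*1/13) + 22113 = sqrt(-9/13) + 22113 = 3*I*sqrt(13)/13 + 22113 = 22113 + 3*I*sqrt(13)/13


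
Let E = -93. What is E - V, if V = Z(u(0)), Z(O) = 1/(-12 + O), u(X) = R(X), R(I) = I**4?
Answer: -1115/12 ≈ -92.917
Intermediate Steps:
u(X) = X**4
V = -1/12 (V = 1/(-12 + 0**4) = 1/(-12 + 0) = 1/(-12) = -1/12 ≈ -0.083333)
E - V = -93 - 1*(-1/12) = -93 + 1/12 = -1115/12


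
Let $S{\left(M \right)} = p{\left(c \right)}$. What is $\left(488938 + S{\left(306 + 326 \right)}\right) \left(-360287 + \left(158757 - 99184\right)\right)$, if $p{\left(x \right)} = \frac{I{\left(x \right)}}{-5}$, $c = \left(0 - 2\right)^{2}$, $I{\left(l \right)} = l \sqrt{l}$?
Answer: $- \frac{735150102948}{5} \approx -1.4703 \cdot 10^{11}$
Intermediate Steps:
$I{\left(l \right)} = l^{\frac{3}{2}}$
$c = 4$ ($c = \left(-2\right)^{2} = 4$)
$p{\left(x \right)} = - \frac{x^{\frac{3}{2}}}{5}$ ($p{\left(x \right)} = \frac{x^{\frac{3}{2}}}{-5} = x^{\frac{3}{2}} \left(- \frac{1}{5}\right) = - \frac{x^{\frac{3}{2}}}{5}$)
$S{\left(M \right)} = - \frac{8}{5}$ ($S{\left(M \right)} = - \frac{4^{\frac{3}{2}}}{5} = \left(- \frac{1}{5}\right) 8 = - \frac{8}{5}$)
$\left(488938 + S{\left(306 + 326 \right)}\right) \left(-360287 + \left(158757 - 99184\right)\right) = \left(488938 - \frac{8}{5}\right) \left(-360287 + \left(158757 - 99184\right)\right) = \frac{2444682 \left(-360287 + 59573\right)}{5} = \frac{2444682}{5} \left(-300714\right) = - \frac{735150102948}{5}$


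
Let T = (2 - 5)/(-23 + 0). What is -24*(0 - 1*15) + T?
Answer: 8283/23 ≈ 360.13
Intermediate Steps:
T = 3/23 (T = -3/(-23) = -3*(-1/23) = 3/23 ≈ 0.13043)
-24*(0 - 1*15) + T = -24*(0 - 1*15) + 3/23 = -24*(0 - 15) + 3/23 = -24*(-15) + 3/23 = 360 + 3/23 = 8283/23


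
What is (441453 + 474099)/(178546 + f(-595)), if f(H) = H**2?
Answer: 915552/532571 ≈ 1.7191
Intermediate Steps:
(441453 + 474099)/(178546 + f(-595)) = (441453 + 474099)/(178546 + (-595)**2) = 915552/(178546 + 354025) = 915552/532571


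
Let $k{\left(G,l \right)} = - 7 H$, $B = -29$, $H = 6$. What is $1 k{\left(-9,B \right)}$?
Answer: $-42$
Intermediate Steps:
$k{\left(G,l \right)} = -42$ ($k{\left(G,l \right)} = \left(-7\right) 6 = -42$)
$1 k{\left(-9,B \right)} = 1 \left(-42\right) = -42$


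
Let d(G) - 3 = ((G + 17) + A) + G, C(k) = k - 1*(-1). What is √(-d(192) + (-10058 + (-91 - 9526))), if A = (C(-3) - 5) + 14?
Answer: 11*I*√166 ≈ 141.73*I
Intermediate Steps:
C(k) = 1 + k (C(k) = k + 1 = 1 + k)
A = 7 (A = ((1 - 3) - 5) + 14 = (-2 - 5) + 14 = -7 + 14 = 7)
d(G) = 27 + 2*G (d(G) = 3 + (((G + 17) + 7) + G) = 3 + (((17 + G) + 7) + G) = 3 + ((24 + G) + G) = 3 + (24 + 2*G) = 27 + 2*G)
√(-d(192) + (-10058 + (-91 - 9526))) = √(-(27 + 2*192) + (-10058 + (-91 - 9526))) = √(-(27 + 384) + (-10058 - 9617)) = √(-1*411 - 19675) = √(-411 - 19675) = √(-20086) = 11*I*√166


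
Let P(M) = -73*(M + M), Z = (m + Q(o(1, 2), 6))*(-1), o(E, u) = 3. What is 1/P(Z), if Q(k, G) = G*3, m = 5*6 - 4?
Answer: 1/6424 ≈ 0.00015567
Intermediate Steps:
m = 26 (m = 30 - 4 = 26)
Q(k, G) = 3*G
Z = -44 (Z = (26 + 3*6)*(-1) = (26 + 18)*(-1) = 44*(-1) = -44)
P(M) = -146*M
1/P(Z) = 1/(-146*(-44)) = 1/6424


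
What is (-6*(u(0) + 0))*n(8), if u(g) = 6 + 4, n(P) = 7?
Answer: -420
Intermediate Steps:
u(g) = 10
(-6*(u(0) + 0))*n(8) = -6*(10 + 0)*7 = -6*10*7 = -60*7 = -420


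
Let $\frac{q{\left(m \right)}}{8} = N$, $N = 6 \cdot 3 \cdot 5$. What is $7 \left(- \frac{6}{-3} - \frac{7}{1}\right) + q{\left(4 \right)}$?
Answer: $685$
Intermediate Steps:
$N = 90$ ($N = 18 \cdot 5 = 90$)
$q{\left(m \right)} = 720$ ($q{\left(m \right)} = 8 \cdot 90 = 720$)
$7 \left(- \frac{6}{-3} - \frac{7}{1}\right) + q{\left(4 \right)} = 7 \left(- \frac{6}{-3} - \frac{7}{1}\right) + 720 = 7 \left(\left(-6\right) \left(- \frac{1}{3}\right) - 7\right) + 720 = 7 \left(2 - 7\right) + 720 = 7 \left(-5\right) + 720 = -35 + 720 = 685$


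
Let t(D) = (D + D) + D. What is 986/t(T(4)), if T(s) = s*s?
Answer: 493/24 ≈ 20.542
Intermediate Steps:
T(s) = s²
t(D) = 3*D (t(D) = 2*D + D = 3*D)
986/t(T(4)) = 986/((3*4²)) = 986/((3*16)) = 986/48 = 986*(1/48) = 493/24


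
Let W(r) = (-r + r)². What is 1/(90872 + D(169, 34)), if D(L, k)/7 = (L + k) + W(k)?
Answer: 1/92293 ≈ 1.0835e-5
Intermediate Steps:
W(r) = 0 (W(r) = 0² = 0)
D(L, k) = 7*L + 7*k (D(L, k) = 7*((L + k) + 0) = 7*(L + k) = 7*L + 7*k)
1/(90872 + D(169, 34)) = 1/(90872 + (7*169 + 7*34)) = 1/(90872 + (1183 + 238)) = 1/(90872 + 1421) = 1/92293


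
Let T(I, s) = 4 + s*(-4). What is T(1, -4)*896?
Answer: 17920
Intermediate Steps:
T(I, s) = 4 - 4*s
T(1, -4)*896 = (4 - 4*(-4))*896 = (4 + 16)*896 = 20*896 = 17920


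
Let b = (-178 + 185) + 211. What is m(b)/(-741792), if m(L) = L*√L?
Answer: -109*√218/370896 ≈ -0.0043391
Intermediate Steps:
b = 218 (b = 7 + 211 = 218)
m(L) = L^(3/2)
m(b)/(-741792) = 218^(3/2)/(-741792) = (218*√218)*(-1/741792) = -109*√218/370896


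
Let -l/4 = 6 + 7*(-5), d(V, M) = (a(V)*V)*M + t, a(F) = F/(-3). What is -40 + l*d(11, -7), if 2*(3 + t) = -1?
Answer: 96914/3 ≈ 32305.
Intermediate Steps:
t = -7/2 (t = -3 + (½)*(-1) = -3 - ½ = -7/2 ≈ -3.5000)
a(F) = -F/3 (a(F) = F*(-⅓) = -F/3)
d(V, M) = -7/2 - M*V²/3 (d(V, M) = ((-V/3)*V)*M - 7/2 = (-V²/3)*M - 7/2 = -M*V²/3 - 7/2 = -7/2 - M*V²/3)
l = 116 (l = -4*(6 + 7*(-5)) = -4*(6 - 35) = -4*(-29) = 116)
-40 + l*d(11, -7) = -40 + 116*(-7/2 - ⅓*(-7)*11²) = -40 + 116*(-7/2 - ⅓*(-7)*121) = -40 + 116*(-7/2 + 847/3) = -40 + 116*(1673/6) = -40 + 97034/3 = 96914/3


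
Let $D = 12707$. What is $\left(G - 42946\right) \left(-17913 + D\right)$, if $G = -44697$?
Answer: $456269458$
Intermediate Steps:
$\left(G - 42946\right) \left(-17913 + D\right) = \left(-44697 - 42946\right) \left(-17913 + 12707\right) = \left(-87643\right) \left(-5206\right) = 456269458$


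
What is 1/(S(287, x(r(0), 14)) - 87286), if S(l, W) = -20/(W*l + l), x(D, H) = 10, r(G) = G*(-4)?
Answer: -3157/275561922 ≈ -1.1457e-5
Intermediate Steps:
r(G) = -4*G
S(l, W) = -20/(l + W*l)
1/(S(287, x(r(0), 14)) - 87286) = 1/(-20/(287*(1 + 10)) - 87286) = 1/(-20*1/287/11 - 87286) = 1/(-20*1/287*1/11 - 87286) = 1/(-20/3157 - 87286) = 1/(-275561922/3157) = -3157/275561922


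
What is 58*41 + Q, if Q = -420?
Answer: 1958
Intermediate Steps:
58*41 + Q = 58*41 - 420 = 2378 - 420 = 1958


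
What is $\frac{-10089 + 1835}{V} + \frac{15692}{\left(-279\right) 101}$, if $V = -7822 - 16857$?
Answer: $- \frac{154673402}{695429541} \approx -0.22241$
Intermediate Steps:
$V = -24679$ ($V = -7822 - 16857 = -24679$)
$\frac{-10089 + 1835}{V} + \frac{15692}{\left(-279\right) 101} = \frac{-10089 + 1835}{-24679} + \frac{15692}{\left(-279\right) 101} = \left(-8254\right) \left(- \frac{1}{24679}\right) + \frac{15692}{-28179} = \frac{8254}{24679} + 15692 \left(- \frac{1}{28179}\right) = \frac{8254}{24679} - \frac{15692}{28179} = - \frac{154673402}{695429541}$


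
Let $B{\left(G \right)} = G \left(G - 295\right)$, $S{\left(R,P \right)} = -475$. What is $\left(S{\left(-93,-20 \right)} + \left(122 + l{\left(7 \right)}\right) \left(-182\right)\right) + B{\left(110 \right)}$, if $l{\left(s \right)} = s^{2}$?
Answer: $-51947$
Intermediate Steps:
$B{\left(G \right)} = G \left(-295 + G\right)$
$\left(S{\left(-93,-20 \right)} + \left(122 + l{\left(7 \right)}\right) \left(-182\right)\right) + B{\left(110 \right)} = \left(-475 + \left(122 + 7^{2}\right) \left(-182\right)\right) + 110 \left(-295 + 110\right) = \left(-475 + \left(122 + 49\right) \left(-182\right)\right) + 110 \left(-185\right) = \left(-475 + 171 \left(-182\right)\right) - 20350 = \left(-475 - 31122\right) - 20350 = -31597 - 20350 = -51947$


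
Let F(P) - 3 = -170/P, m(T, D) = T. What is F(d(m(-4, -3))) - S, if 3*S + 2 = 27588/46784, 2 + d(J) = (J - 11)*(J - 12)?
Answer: 676873/245616 ≈ 2.7558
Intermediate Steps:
d(J) = -2 + (-12 + J)*(-11 + J) (d(J) = -2 + (J - 11)*(J - 12) = -2 + (-11 + J)*(-12 + J) = -2 + (-12 + J)*(-11 + J))
F(P) = 3 - 170/P
S = -16495/35088 (S = -⅔ + (27588/46784)/3 = -⅔ + (27588*(1/46784))/3 = -⅔ + (⅓)*(6897/11696) = -⅔ + 2299/11696 = -16495/35088 ≈ -0.47010)
F(d(m(-4, -3))) - S = (3 - 170/(130 + (-4)² - 23*(-4))) - 1*(-16495/35088) = (3 - 170/(130 + 16 + 92)) + 16495/35088 = (3 - 170/238) + 16495/35088 = (3 - 170*1/238) + 16495/35088 = (3 - 5/7) + 16495/35088 = 16/7 + 16495/35088 = 676873/245616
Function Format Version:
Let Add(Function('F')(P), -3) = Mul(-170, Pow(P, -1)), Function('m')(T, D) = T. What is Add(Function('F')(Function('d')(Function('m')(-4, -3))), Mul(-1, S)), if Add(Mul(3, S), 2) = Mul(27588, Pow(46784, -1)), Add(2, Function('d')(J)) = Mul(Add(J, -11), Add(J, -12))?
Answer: Rational(676873, 245616) ≈ 2.7558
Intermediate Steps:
Function('d')(J) = Add(-2, Mul(Add(-12, J), Add(-11, J))) (Function('d')(J) = Add(-2, Mul(Add(J, -11), Add(J, -12))) = Add(-2, Mul(Add(-11, J), Add(-12, J))) = Add(-2, Mul(Add(-12, J), Add(-11, J))))
Function('F')(P) = Add(3, Mul(-170, Pow(P, -1)))
S = Rational(-16495, 35088) (S = Add(Rational(-2, 3), Mul(Rational(1, 3), Mul(27588, Pow(46784, -1)))) = Add(Rational(-2, 3), Mul(Rational(1, 3), Mul(27588, Rational(1, 46784)))) = Add(Rational(-2, 3), Mul(Rational(1, 3), Rational(6897, 11696))) = Add(Rational(-2, 3), Rational(2299, 11696)) = Rational(-16495, 35088) ≈ -0.47010)
Add(Function('F')(Function('d')(Function('m')(-4, -3))), Mul(-1, S)) = Add(Add(3, Mul(-170, Pow(Add(130, Pow(-4, 2), Mul(-23, -4)), -1))), Mul(-1, Rational(-16495, 35088))) = Add(Add(3, Mul(-170, Pow(Add(130, 16, 92), -1))), Rational(16495, 35088)) = Add(Add(3, Mul(-170, Pow(238, -1))), Rational(16495, 35088)) = Add(Add(3, Mul(-170, Rational(1, 238))), Rational(16495, 35088)) = Add(Add(3, Rational(-5, 7)), Rational(16495, 35088)) = Add(Rational(16, 7), Rational(16495, 35088)) = Rational(676873, 245616)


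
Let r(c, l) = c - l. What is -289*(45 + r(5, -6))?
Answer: -16184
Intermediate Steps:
-289*(45 + r(5, -6)) = -289*(45 + (5 - 1*(-6))) = -289*(45 + (5 + 6)) = -289*(45 + 11) = -289*56 = -16184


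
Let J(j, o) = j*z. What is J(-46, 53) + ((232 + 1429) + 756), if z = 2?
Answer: 2325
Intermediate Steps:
J(j, o) = 2*j (J(j, o) = j*2 = 2*j)
J(-46, 53) + ((232 + 1429) + 756) = 2*(-46) + ((232 + 1429) + 756) = -92 + (1661 + 756) = -92 + 2417 = 2325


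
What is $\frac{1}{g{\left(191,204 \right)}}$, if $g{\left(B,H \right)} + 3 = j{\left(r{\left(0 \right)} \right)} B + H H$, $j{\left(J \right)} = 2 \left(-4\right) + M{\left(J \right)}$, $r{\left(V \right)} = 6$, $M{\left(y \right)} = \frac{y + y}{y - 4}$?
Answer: $\frac{1}{41231} \approx 2.4254 \cdot 10^{-5}$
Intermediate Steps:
$M{\left(y \right)} = \frac{2 y}{-4 + y}$
$j{\left(J \right)} = -8 + \frac{2 J}{-4 + J}$ ($j{\left(J \right)} = 2 \left(-4\right) + \frac{2 J}{-4 + J} = -8 + \frac{2 J}{-4 + J}$)
$g{\left(B,H \right)} = -3 + H^{2} - 2 B$ ($g{\left(B,H \right)} = -3 + \left(\frac{2 \left(16 - 18\right)}{-4 + 6} B + H H\right) = -3 + \left(\frac{2 \left(16 - 18\right)}{2} B + H^{2}\right) = -3 + \left(2 \cdot \frac{1}{2} \left(-2\right) B + H^{2}\right) = -3 - \left(- H^{2} + 2 B\right) = -3 + H^{2} - 2 B$)
$\frac{1}{g{\left(191,204 \right)}} = \frac{1}{-3 + 204^{2} - 382} = \frac{1}{-3 + 41616 - 382} = \frac{1}{41231}$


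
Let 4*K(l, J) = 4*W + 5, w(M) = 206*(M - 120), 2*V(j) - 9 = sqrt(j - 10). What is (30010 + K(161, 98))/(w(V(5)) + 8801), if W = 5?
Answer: -450003620/224813109 - 12366695*I*sqrt(5)/899252436 ≈ -2.0017 - 0.030751*I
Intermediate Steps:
V(j) = 9/2 + sqrt(-10 + j)/2 (V(j) = 9/2 + sqrt(j - 10)/2 = 9/2 + sqrt(-10 + j)/2)
w(M) = -24720 + 206*M (w(M) = 206*(-120 + M) = -24720 + 206*M)
K(l, J) = 25/4 (K(l, J) = (4*5 + 5)/4 = (20 + 5)/4 = (1/4)*25 = 25/4)
(30010 + K(161, 98))/(w(V(5)) + 8801) = (30010 + 25/4)/((-24720 + 206*(9/2 + sqrt(-10 + 5)/2)) + 8801) = 120065/(4*((-24720 + 206*(9/2 + sqrt(-5)/2)) + 8801)) = 120065/(4*((-24720 + 206*(9/2 + (I*sqrt(5))/2)) + 8801)) = 120065/(4*((-24720 + 206*(9/2 + I*sqrt(5)/2)) + 8801)) = 120065/(4*((-24720 + (927 + 103*I*sqrt(5))) + 8801)) = 120065/(4*((-23793 + 103*I*sqrt(5)) + 8801)) = 120065/(4*(-14992 + 103*I*sqrt(5)))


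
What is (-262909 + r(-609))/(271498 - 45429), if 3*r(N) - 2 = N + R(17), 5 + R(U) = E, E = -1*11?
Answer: -789350/678207 ≈ -1.1639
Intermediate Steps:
E = -11
R(U) = -16 (R(U) = -5 - 11 = -16)
r(N) = -14/3 + N/3 (r(N) = ⅔ + (N - 16)/3 = ⅔ + (-16 + N)/3 = ⅔ + (-16/3 + N/3) = -14/3 + N/3)
(-262909 + r(-609))/(271498 - 45429) = (-262909 + (-14/3 + (⅓)*(-609)))/(271498 - 45429) = (-262909 + (-14/3 - 203))/226069 = (-262909 - 623/3)*(1/226069) = -789350/3*1/226069 = -789350/678207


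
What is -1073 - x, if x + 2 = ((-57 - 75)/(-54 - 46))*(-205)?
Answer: -4002/5 ≈ -800.40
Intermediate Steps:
x = -1363/5 (x = -2 + ((-57 - 75)/(-54 - 46))*(-205) = -2 - 132/(-100)*(-205) = -2 - 132*(-1/100)*(-205) = -2 + (33/25)*(-205) = -2 - 1353/5 = -1363/5 ≈ -272.60)
-1073 - x = -1073 - 1*(-1363/5) = -1073 + 1363/5 = -4002/5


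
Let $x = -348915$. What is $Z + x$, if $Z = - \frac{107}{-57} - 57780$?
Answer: $- \frac{23181508}{57} \approx -4.0669 \cdot 10^{5}$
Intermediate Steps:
$Z = - \frac{3293353}{57}$ ($Z = \left(-107\right) \left(- \frac{1}{57}\right) - 57780 = \frac{107}{57} - 57780 = - \frac{3293353}{57} \approx -57778.0$)
$Z + x = - \frac{3293353}{57} - 348915 = - \frac{23181508}{57}$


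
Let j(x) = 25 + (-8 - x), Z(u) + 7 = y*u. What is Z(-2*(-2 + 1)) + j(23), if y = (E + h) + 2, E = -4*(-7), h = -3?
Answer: 41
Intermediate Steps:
E = 28
y = 27 (y = (28 - 3) + 2 = 25 + 2 = 27)
Z(u) = -7 + 27*u
j(x) = 17 - x
Z(-2*(-2 + 1)) + j(23) = (-7 + 27*(-2*(-2 + 1))) + (17 - 1*23) = (-7 + 27*(-2*(-1))) + (17 - 23) = (-7 + 27*2) - 6 = (-7 + 54) - 6 = 47 - 6 = 41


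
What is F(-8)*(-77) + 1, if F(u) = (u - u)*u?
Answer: 1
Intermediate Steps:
F(u) = 0 (F(u) = 0*u = 0)
F(-8)*(-77) + 1 = 0*(-77) + 1 = 0 + 1 = 1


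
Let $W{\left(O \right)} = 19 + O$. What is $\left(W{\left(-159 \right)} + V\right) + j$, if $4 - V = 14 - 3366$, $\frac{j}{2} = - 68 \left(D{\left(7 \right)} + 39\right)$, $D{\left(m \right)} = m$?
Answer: $-3040$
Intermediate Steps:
$j = -6256$ ($j = 2 \left(- 68 \left(7 + 39\right)\right) = 2 \left(\left(-68\right) 46\right) = 2 \left(-3128\right) = -6256$)
$V = 3356$ ($V = 4 - \left(14 - 3366\right) = 4 - -3352 = 4 + 3352 = 3356$)
$\left(W{\left(-159 \right)} + V\right) + j = \left(\left(19 - 159\right) + 3356\right) - 6256 = \left(-140 + 3356\right) - 6256 = 3216 - 6256 = -3040$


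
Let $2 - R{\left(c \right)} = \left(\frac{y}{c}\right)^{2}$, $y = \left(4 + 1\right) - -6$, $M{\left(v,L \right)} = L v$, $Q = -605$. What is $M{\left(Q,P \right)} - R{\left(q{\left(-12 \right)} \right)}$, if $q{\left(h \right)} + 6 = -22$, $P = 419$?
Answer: $- \frac{198741527}{784} \approx -2.535 \cdot 10^{5}$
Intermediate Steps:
$q{\left(h \right)} = -28$ ($q{\left(h \right)} = -6 - 22 = -28$)
$y = 11$ ($y = 5 + 6 = 11$)
$R{\left(c \right)} = 2 - \frac{121}{c^{2}}$ ($R{\left(c \right)} = 2 - \left(\frac{11}{c}\right)^{2} = 2 - \frac{121}{c^{2}}$)
$M{\left(Q,P \right)} - R{\left(q{\left(-12 \right)} \right)} = 419 \left(-605\right) - \left(2 - \frac{121}{784}\right) = -253495 - \left(2 - \frac{121}{784}\right) = -253495 - \frac{1447}{784} = - \frac{198741527}{784}$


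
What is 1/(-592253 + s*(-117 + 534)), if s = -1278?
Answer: -1/1125179 ≈ -8.8875e-7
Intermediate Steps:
1/(-592253 + s*(-117 + 534)) = 1/(-592253 - 1278*(-117 + 534)) = 1/(-592253 - 1278*417) = 1/(-592253 - 532926) = 1/(-1125179) = -1/1125179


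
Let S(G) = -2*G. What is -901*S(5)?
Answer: 9010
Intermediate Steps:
-901*S(5) = -(-1802)*5 = -901*(-10) = 9010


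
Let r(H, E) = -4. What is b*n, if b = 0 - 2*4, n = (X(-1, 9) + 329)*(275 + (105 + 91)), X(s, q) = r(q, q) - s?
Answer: -1228368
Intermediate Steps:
X(s, q) = -4 - s
n = 153546 (n = ((-4 - 1*(-1)) + 329)*(275 + (105 + 91)) = ((-4 + 1) + 329)*(275 + 196) = (-3 + 329)*471 = 326*471 = 153546)
b = -8 (b = 0 - 8 = -8)
b*n = -8*153546 = -1228368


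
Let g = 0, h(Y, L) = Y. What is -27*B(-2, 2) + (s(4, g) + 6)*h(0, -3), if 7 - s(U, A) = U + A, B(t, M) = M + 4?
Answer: -162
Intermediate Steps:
B(t, M) = 4 + M
s(U, A) = 7 - A - U (s(U, A) = 7 - (U + A) = 7 - (A + U) = 7 + (-A - U) = 7 - A - U)
-27*B(-2, 2) + (s(4, g) + 6)*h(0, -3) = -27*(4 + 2) + ((7 - 1*0 - 1*4) + 6)*0 = -27*6 + ((7 + 0 - 4) + 6)*0 = -162 + (3 + 6)*0 = -162 + 9*0 = -162 + 0 = -162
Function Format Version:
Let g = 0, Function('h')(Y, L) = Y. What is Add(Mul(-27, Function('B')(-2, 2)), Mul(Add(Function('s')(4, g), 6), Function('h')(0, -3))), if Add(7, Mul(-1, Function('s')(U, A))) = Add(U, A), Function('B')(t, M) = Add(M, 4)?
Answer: -162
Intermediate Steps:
Function('B')(t, M) = Add(4, M)
Function('s')(U, A) = Add(7, Mul(-1, A), Mul(-1, U)) (Function('s')(U, A) = Add(7, Mul(-1, Add(U, A))) = Add(7, Mul(-1, Add(A, U))) = Add(7, Add(Mul(-1, A), Mul(-1, U))) = Add(7, Mul(-1, A), Mul(-1, U)))
Add(Mul(-27, Function('B')(-2, 2)), Mul(Add(Function('s')(4, g), 6), Function('h')(0, -3))) = Add(Mul(-27, Add(4, 2)), Mul(Add(Add(7, Mul(-1, 0), Mul(-1, 4)), 6), 0)) = Add(Mul(-27, 6), Mul(Add(Add(7, 0, -4), 6), 0)) = Add(-162, Mul(Add(3, 6), 0)) = Add(-162, Mul(9, 0)) = Add(-162, 0) = -162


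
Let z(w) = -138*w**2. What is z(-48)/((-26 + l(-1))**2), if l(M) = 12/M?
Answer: -79488/361 ≈ -220.19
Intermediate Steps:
z(-48)/((-26 + l(-1))**2) = (-138*(-48)**2)/((-26 + 12/(-1))**2) = (-138*2304)/((-26 + 12*(-1))**2) = -317952/(-26 - 12)**2 = -317952/((-38)**2) = -317952/1444 = -317952*1/1444 = -79488/361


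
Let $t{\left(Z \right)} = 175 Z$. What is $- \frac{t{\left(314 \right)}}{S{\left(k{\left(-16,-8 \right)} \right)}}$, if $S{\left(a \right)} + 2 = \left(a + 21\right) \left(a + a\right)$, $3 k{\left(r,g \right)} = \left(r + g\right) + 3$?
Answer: $\frac{27475}{99} \approx 277.53$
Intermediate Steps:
$k{\left(r,g \right)} = 1 + \frac{g}{3} + \frac{r}{3}$ ($k{\left(r,g \right)} = \frac{\left(r + g\right) + 3}{3} = \frac{\left(g + r\right) + 3}{3} = \frac{3 + g + r}{3} = 1 + \frac{g}{3} + \frac{r}{3}$)
$S{\left(a \right)} = -2 + 2 a \left(21 + a\right)$ ($S{\left(a \right)} = -2 + \left(a + 21\right) \left(a + a\right) = -2 + \left(21 + a\right) 2 a = -2 + 2 a \left(21 + a\right)$)
$- \frac{t{\left(314 \right)}}{S{\left(k{\left(-16,-8 \right)} \right)}} = - \frac{175 \cdot 314}{-2 + 2 \left(1 + \frac{1}{3} \left(-8\right) + \frac{1}{3} \left(-16\right)\right)^{2} + 42 \left(1 + \frac{1}{3} \left(-8\right) + \frac{1}{3} \left(-16\right)\right)} = - \frac{54950}{-2 + 2 \left(1 - \frac{8}{3} - \frac{16}{3}\right)^{2} + 42 \left(1 - \frac{8}{3} - \frac{16}{3}\right)} = - \frac{54950}{-2 + 2 \left(-7\right)^{2} + 42 \left(-7\right)} = - \frac{54950}{-2 + 2 \cdot 49 - 294} = - \frac{54950}{-2 + 98 - 294} = - \frac{54950}{-198} = - \frac{54950 \left(-1\right)}{198} = \left(-1\right) \left(- \frac{27475}{99}\right) = \frac{27475}{99}$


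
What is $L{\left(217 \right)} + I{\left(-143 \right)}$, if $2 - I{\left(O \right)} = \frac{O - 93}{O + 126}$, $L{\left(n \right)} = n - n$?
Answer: $- \frac{202}{17} \approx -11.882$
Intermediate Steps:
$L{\left(n \right)} = 0$
$I{\left(O \right)} = 2 - \frac{-93 + O}{126 + O}$ ($I{\left(O \right)} = 2 - \frac{O - 93}{O + 126} = 2 - \frac{-93 + O}{126 + O}$)
$L{\left(217 \right)} + I{\left(-143 \right)} = 0 + \frac{345 - 143}{126 - 143} = 0 + \frac{1}{-17} \cdot 202 = 0 - \frac{202}{17} = - \frac{202}{17}$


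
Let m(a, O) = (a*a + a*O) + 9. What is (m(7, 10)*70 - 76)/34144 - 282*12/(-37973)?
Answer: 113223857/324137528 ≈ 0.34931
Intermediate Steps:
m(a, O) = 9 + a² + O*a (m(a, O) = (a² + O*a) + 9 = 9 + a² + O*a)
(m(7, 10)*70 - 76)/34144 - 282*12/(-37973) = ((9 + 7² + 10*7)*70 - 76)/34144 - 282*12/(-37973) = ((9 + 49 + 70)*70 - 76)*(1/34144) - 3384*(-1/37973) = (128*70 - 76)*(1/34144) + 3384/37973 = (8960 - 76)*(1/34144) + 3384/37973 = 8884*(1/34144) + 3384/37973 = 2221/8536 + 3384/37973 = 113223857/324137528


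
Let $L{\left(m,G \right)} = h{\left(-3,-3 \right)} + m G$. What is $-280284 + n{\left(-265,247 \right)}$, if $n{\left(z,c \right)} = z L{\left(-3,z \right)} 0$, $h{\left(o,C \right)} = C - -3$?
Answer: $-280284$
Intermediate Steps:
$h{\left(o,C \right)} = 3 + C$ ($h{\left(o,C \right)} = C + 3 = 3 + C$)
$L{\left(m,G \right)} = G m$ ($L{\left(m,G \right)} = \left(3 - 3\right) + m G = 0 + G m = G m$)
$n{\left(z,c \right)} = 0$ ($n{\left(z,c \right)} = z z \left(-3\right) 0 = z \left(- 3 z\right) 0 = - 3 z^{2} \cdot 0 = 0$)
$-280284 + n{\left(-265,247 \right)} = -280284 + 0 = -280284$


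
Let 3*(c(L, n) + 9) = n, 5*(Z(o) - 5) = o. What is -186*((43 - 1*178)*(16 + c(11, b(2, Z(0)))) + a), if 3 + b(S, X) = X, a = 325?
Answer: 132060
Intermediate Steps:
Z(o) = 5 + o/5
b(S, X) = -3 + X
c(L, n) = -9 + n/3
-186*((43 - 1*178)*(16 + c(11, b(2, Z(0)))) + a) = -186*((43 - 1*178)*(16 + (-9 + (-3 + (5 + (⅕)*0))/3)) + 325) = -186*((43 - 178)*(16 + (-9 + (-3 + (5 + 0))/3)) + 325) = -186*(-135*(16 + (-9 + (-3 + 5)/3)) + 325) = -186*(-135*(16 + (-9 + (⅓)*2)) + 325) = -186*(-135*(16 + (-9 + ⅔)) + 325) = -186*(-135*(16 - 25/3) + 325) = -186*(-135*23/3 + 325) = -186*(-1035 + 325) = -186*(-710) = 132060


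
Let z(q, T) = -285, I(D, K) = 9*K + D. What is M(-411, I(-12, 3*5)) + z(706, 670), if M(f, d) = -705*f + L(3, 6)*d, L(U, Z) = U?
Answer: 289839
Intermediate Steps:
I(D, K) = D + 9*K
M(f, d) = -705*f + 3*d
M(-411, I(-12, 3*5)) + z(706, 670) = (-705*(-411) + 3*(-12 + 9*(3*5))) - 285 = (289755 + 3*(-12 + 9*15)) - 285 = (289755 + 3*(-12 + 135)) - 285 = (289755 + 3*123) - 285 = (289755 + 369) - 285 = 290124 - 285 = 289839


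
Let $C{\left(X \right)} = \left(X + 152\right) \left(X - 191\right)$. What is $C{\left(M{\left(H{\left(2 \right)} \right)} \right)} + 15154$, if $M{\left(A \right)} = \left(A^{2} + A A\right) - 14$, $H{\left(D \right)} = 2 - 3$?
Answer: $-13266$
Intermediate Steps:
$H{\left(D \right)} = -1$
$M{\left(A \right)} = -14 + 2 A^{2}$ ($M{\left(A \right)} = \left(A^{2} + A^{2}\right) - 14 = 2 A^{2} - 14 = -14 + 2 A^{2}$)
$C{\left(X \right)} = \left(-191 + X\right) \left(152 + X\right)$ ($C{\left(X \right)} = \left(152 + X\right) \left(-191 + X\right) = \left(-191 + X\right) \left(152 + X\right)$)
$C{\left(M{\left(H{\left(2 \right)} \right)} \right)} + 15154 = \left(-29032 + \left(-14 + 2 \left(-1\right)^{2}\right)^{2} - 39 \left(-14 + 2 \left(-1\right)^{2}\right)\right) + 15154 = \left(-29032 + \left(-14 + 2 \cdot 1\right)^{2} - 39 \left(-14 + 2 \cdot 1\right)\right) + 15154 = \left(-29032 + \left(-14 + 2\right)^{2} - 39 \left(-14 + 2\right)\right) + 15154 = \left(-29032 + \left(-12\right)^{2} - -468\right) + 15154 = \left(-29032 + 144 + 468\right) + 15154 = -28420 + 15154 = -13266$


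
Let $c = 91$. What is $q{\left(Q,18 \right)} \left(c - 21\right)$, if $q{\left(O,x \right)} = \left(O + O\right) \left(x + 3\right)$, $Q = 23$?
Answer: $67620$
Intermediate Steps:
$q{\left(O,x \right)} = 2 O \left(3 + x\right)$
$q{\left(Q,18 \right)} \left(c - 21\right) = 2 \cdot 23 \left(3 + 18\right) \left(91 - 21\right) = 2 \cdot 23 \cdot 21 \cdot 70 = 966 \cdot 70 = 67620$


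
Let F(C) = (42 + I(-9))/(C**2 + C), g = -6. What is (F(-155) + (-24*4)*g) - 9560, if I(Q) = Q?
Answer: -19495277/2170 ≈ -8984.0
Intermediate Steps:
F(C) = 33/(C + C**2) (F(C) = (42 - 9)/(C**2 + C) = 33/(C + C**2))
(F(-155) + (-24*4)*g) - 9560 = (33/(-155*(1 - 155)) - 24*4*(-6)) - 9560 = (33*(-1/155)/(-154) - 96*(-6)) - 9560 = (33*(-1/155)*(-1/154) + 576) - 9560 = (3/2170 + 576) - 9560 = 1249923/2170 - 9560 = -19495277/2170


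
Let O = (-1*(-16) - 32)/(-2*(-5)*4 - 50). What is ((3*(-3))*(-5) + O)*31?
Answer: 7223/5 ≈ 1444.6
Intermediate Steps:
O = 8/5 (O = (16 - 32)/(10*4 - 50) = -16/(40 - 50) = -16/(-10) = -16*(-⅒) = 8/5 ≈ 1.6000)
((3*(-3))*(-5) + O)*31 = ((3*(-3))*(-5) + 8/5)*31 = (-9*(-5) + 8/5)*31 = (45 + 8/5)*31 = (233/5)*31 = 7223/5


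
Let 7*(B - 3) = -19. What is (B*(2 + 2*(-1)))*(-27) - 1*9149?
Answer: -9149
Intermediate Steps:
B = 2/7 (B = 3 + (⅐)*(-19) = 3 - 19/7 = 2/7 ≈ 0.28571)
(B*(2 + 2*(-1)))*(-27) - 1*9149 = (2*(2 + 2*(-1))/7)*(-27) - 1*9149 = (2*(2 - 2)/7)*(-27) - 9149 = ((2/7)*0)*(-27) - 9149 = 0*(-27) - 9149 = 0 - 9149 = -9149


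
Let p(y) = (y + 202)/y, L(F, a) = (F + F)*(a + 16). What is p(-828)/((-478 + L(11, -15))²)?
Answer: 313/86085504 ≈ 3.6359e-6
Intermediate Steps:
L(F, a) = 2*F*(16 + a) (L(F, a) = (2*F)*(16 + a) = 2*F*(16 + a))
p(y) = (202 + y)/y
p(-828)/((-478 + L(11, -15))²) = ((202 - 828)/(-828))/((-478 + 2*11*(16 - 15))²) = (-1/828*(-626))/((-478 + 2*11*1)²) = 313/(414*((-478 + 22)²)) = 313/(414*((-456)²)) = (313/414)/207936 = (313/414)*(1/207936) = 313/86085504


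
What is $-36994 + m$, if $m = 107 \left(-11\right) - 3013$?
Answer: $-41184$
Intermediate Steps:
$m = -4190$ ($m = -1177 - 3013 = -4190$)
$-36994 + m = -36994 - 4190 = -41184$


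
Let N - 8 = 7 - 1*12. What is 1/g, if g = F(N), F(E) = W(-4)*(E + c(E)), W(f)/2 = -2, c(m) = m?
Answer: -1/24 ≈ -0.041667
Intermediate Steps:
W(f) = -4 (W(f) = 2*(-2) = -4)
N = 3 (N = 8 + (7 - 1*12) = 8 + (7 - 12) = 8 - 5 = 3)
F(E) = -8*E (F(E) = -4*(E + E) = -8*E)
g = -24 (g = -8*3 = -24)
1/g = 1/(-24) = -1/24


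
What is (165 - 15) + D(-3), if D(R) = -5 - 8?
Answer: 137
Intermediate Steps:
D(R) = -13
(165 - 15) + D(-3) = (165 - 15) - 13 = 150 - 13 = 137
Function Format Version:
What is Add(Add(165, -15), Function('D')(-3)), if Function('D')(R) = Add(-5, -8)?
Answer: 137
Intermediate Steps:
Function('D')(R) = -13
Add(Add(165, -15), Function('D')(-3)) = Add(Add(165, -15), -13) = Add(150, -13) = 137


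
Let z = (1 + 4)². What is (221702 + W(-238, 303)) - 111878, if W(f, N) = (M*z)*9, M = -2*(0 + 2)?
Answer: 108924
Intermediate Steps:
M = -4 (M = -2*2 = -4)
z = 25 (z = 5² = 25)
W(f, N) = -900 (W(f, N) = -4*25*9 = -100*9 = -900)
(221702 + W(-238, 303)) - 111878 = (221702 - 900) - 111878 = 220802 - 111878 = 108924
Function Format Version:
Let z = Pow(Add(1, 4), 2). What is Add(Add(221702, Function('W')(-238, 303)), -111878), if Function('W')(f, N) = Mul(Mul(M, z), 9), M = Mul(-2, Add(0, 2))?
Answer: 108924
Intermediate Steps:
M = -4 (M = Mul(-2, 2) = -4)
z = 25 (z = Pow(5, 2) = 25)
Function('W')(f, N) = -900 (Function('W')(f, N) = Mul(Mul(-4, 25), 9) = Mul(-100, 9) = -900)
Add(Add(221702, Function('W')(-238, 303)), -111878) = Add(Add(221702, -900), -111878) = Add(220802, -111878) = 108924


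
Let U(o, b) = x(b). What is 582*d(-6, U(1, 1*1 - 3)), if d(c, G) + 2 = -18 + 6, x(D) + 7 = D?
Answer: -8148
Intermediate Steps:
x(D) = -7 + D
U(o, b) = -7 + b
d(c, G) = -14 (d(c, G) = -2 + (-18 + 6) = -2 - 12 = -14)
582*d(-6, U(1, 1*1 - 3)) = 582*(-14) = -8148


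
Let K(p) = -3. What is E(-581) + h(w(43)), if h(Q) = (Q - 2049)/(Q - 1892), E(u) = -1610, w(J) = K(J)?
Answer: -3048898/1895 ≈ -1608.9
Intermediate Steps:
w(J) = -3
h(Q) = (-2049 + Q)/(-1892 + Q)
E(-581) + h(w(43)) = -1610 + (-2049 - 3)/(-1892 - 3) = -1610 - 2052/(-1895) = -1610 - 1/1895*(-2052) = -1610 + 2052/1895 = -3048898/1895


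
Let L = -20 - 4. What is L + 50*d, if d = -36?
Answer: -1824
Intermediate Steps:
L = -24
L + 50*d = -24 + 50*(-36) = -24 - 1800 = -1824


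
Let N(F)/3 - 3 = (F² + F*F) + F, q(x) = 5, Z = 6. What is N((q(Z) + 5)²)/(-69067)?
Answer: -60309/69067 ≈ -0.87320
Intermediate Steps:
N(F) = 9 + 3*F + 6*F² (N(F) = 9 + 3*((F² + F*F) + F) = 9 + 3*((F² + F²) + F) = 9 + 3*(2*F² + F) = 9 + 3*(F + 2*F²) = 9 + (3*F + 6*F²) = 9 + 3*F + 6*F²)
N((q(Z) + 5)²)/(-69067) = (9 + 3*(5 + 5)² + 6*((5 + 5)²)²)/(-69067) = (9 + 3*10² + 6*(10²)²)*(-1/69067) = (9 + 3*100 + 6*100²)*(-1/69067) = (9 + 300 + 6*10000)*(-1/69067) = (9 + 300 + 60000)*(-1/69067) = 60309*(-1/69067) = -60309/69067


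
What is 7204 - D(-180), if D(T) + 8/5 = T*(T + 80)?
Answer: -53972/5 ≈ -10794.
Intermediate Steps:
D(T) = -8/5 + T*(80 + T) (D(T) = -8/5 + T*(T + 80) = -8/5 + T*(80 + T))
7204 - D(-180) = 7204 - (-8/5 + (-180)² + 80*(-180)) = 7204 - (-8/5 + 32400 - 14400) = 7204 - 1*89992/5 = 7204 - 89992/5 = -53972/5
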